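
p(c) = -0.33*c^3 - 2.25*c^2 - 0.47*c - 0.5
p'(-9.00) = -40.16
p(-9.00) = 62.05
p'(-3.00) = 4.12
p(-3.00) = -10.43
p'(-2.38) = 4.63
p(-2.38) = -7.68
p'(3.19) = -24.90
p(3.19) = -35.61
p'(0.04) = -0.65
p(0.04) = -0.52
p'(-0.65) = 2.04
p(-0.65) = -1.05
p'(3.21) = -25.12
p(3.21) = -36.11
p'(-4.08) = 1.41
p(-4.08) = -13.62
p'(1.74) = -11.30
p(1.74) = -9.87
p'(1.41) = -8.78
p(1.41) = -6.56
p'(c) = -0.99*c^2 - 4.5*c - 0.47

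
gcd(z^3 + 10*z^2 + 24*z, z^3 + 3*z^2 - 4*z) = z^2 + 4*z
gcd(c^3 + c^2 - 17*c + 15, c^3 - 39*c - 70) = c + 5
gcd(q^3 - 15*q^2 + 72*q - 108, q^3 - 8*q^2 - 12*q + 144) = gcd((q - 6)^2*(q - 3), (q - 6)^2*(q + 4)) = q^2 - 12*q + 36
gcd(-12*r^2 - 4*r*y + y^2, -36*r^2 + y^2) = -6*r + y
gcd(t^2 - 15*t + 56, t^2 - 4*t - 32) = t - 8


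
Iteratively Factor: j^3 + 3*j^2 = (j)*(j^2 + 3*j) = j^2*(j + 3)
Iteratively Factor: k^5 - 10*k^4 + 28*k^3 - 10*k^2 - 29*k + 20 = (k - 5)*(k^4 - 5*k^3 + 3*k^2 + 5*k - 4) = (k - 5)*(k - 1)*(k^3 - 4*k^2 - k + 4) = (k - 5)*(k - 4)*(k - 1)*(k^2 - 1) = (k - 5)*(k - 4)*(k - 1)*(k + 1)*(k - 1)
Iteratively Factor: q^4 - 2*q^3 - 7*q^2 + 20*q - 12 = (q - 2)*(q^3 - 7*q + 6) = (q - 2)^2*(q^2 + 2*q - 3) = (q - 2)^2*(q + 3)*(q - 1)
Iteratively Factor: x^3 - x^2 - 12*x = (x)*(x^2 - x - 12) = x*(x - 4)*(x + 3)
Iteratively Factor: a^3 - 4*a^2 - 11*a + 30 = (a - 2)*(a^2 - 2*a - 15) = (a - 2)*(a + 3)*(a - 5)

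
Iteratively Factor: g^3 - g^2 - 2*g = (g - 2)*(g^2 + g) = (g - 2)*(g + 1)*(g)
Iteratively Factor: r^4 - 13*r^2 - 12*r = (r)*(r^3 - 13*r - 12) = r*(r + 1)*(r^2 - r - 12) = r*(r - 4)*(r + 1)*(r + 3)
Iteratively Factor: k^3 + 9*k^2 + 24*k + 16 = (k + 4)*(k^2 + 5*k + 4) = (k + 1)*(k + 4)*(k + 4)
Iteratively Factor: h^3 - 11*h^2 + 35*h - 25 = (h - 5)*(h^2 - 6*h + 5) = (h - 5)*(h - 1)*(h - 5)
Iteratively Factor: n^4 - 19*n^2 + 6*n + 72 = (n - 3)*(n^3 + 3*n^2 - 10*n - 24) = (n - 3)^2*(n^2 + 6*n + 8) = (n - 3)^2*(n + 2)*(n + 4)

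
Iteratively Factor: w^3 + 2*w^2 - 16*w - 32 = (w + 2)*(w^2 - 16) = (w + 2)*(w + 4)*(w - 4)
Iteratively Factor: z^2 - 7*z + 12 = (z - 4)*(z - 3)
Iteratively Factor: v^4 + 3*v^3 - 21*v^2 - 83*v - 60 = (v + 1)*(v^3 + 2*v^2 - 23*v - 60) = (v - 5)*(v + 1)*(v^2 + 7*v + 12) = (v - 5)*(v + 1)*(v + 3)*(v + 4)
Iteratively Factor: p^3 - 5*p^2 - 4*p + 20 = (p - 5)*(p^2 - 4) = (p - 5)*(p - 2)*(p + 2)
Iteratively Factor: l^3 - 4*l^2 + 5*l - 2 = (l - 1)*(l^2 - 3*l + 2) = (l - 2)*(l - 1)*(l - 1)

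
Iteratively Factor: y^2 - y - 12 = (y + 3)*(y - 4)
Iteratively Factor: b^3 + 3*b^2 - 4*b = (b)*(b^2 + 3*b - 4) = b*(b - 1)*(b + 4)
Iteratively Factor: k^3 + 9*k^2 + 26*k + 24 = (k + 3)*(k^2 + 6*k + 8) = (k + 2)*(k + 3)*(k + 4)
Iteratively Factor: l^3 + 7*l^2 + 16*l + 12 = (l + 2)*(l^2 + 5*l + 6) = (l + 2)*(l + 3)*(l + 2)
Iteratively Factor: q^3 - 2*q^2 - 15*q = (q)*(q^2 - 2*q - 15) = q*(q - 5)*(q + 3)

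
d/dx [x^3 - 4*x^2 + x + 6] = 3*x^2 - 8*x + 1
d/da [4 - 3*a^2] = -6*a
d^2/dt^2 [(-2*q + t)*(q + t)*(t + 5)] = -2*q + 6*t + 10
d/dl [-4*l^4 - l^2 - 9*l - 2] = -16*l^3 - 2*l - 9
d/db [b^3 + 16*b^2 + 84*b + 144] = 3*b^2 + 32*b + 84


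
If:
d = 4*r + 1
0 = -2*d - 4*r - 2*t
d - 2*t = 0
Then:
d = 1/4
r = -3/16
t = 1/8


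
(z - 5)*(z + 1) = z^2 - 4*z - 5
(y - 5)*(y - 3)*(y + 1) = y^3 - 7*y^2 + 7*y + 15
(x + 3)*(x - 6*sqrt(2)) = x^2 - 6*sqrt(2)*x + 3*x - 18*sqrt(2)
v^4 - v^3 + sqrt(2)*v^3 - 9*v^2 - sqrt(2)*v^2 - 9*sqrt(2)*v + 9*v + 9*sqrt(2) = (v - 3)*(v - 1)*(v + 3)*(v + sqrt(2))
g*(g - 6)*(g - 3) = g^3 - 9*g^2 + 18*g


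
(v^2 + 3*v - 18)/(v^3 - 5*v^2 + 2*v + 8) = (v^2 + 3*v - 18)/(v^3 - 5*v^2 + 2*v + 8)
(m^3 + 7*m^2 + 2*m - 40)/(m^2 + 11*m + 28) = (m^2 + 3*m - 10)/(m + 7)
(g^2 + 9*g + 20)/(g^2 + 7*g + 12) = (g + 5)/(g + 3)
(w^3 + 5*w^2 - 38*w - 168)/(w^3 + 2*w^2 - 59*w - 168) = (w^2 - 2*w - 24)/(w^2 - 5*w - 24)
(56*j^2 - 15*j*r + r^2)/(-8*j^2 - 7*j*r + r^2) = (-7*j + r)/(j + r)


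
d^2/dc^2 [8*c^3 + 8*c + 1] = 48*c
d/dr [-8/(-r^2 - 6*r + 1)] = 16*(-r - 3)/(r^2 + 6*r - 1)^2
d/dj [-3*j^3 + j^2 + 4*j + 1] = -9*j^2 + 2*j + 4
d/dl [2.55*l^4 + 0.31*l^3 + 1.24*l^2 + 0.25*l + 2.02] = 10.2*l^3 + 0.93*l^2 + 2.48*l + 0.25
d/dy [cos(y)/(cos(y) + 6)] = -6*sin(y)/(cos(y) + 6)^2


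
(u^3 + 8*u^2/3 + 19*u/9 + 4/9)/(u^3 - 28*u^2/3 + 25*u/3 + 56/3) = (9*u^2 + 15*u + 4)/(3*(3*u^2 - 31*u + 56))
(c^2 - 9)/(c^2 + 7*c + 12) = (c - 3)/(c + 4)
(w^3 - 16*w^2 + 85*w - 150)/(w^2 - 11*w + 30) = w - 5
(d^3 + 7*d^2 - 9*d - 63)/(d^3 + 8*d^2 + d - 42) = (d - 3)/(d - 2)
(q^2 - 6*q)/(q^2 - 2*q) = (q - 6)/(q - 2)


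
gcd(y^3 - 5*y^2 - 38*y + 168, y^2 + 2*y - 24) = y^2 + 2*y - 24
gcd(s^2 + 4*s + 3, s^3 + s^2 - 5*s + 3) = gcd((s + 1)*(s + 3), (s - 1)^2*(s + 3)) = s + 3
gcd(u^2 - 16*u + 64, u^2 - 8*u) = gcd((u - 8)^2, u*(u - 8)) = u - 8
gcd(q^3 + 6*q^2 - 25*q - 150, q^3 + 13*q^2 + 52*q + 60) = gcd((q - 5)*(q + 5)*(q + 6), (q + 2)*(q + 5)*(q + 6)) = q^2 + 11*q + 30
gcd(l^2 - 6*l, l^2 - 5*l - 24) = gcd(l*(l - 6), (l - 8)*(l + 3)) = 1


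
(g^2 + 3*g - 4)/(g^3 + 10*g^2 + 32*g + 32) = (g - 1)/(g^2 + 6*g + 8)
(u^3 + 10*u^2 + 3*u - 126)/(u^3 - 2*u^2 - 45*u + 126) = (u + 6)/(u - 6)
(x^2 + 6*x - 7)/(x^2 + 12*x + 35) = (x - 1)/(x + 5)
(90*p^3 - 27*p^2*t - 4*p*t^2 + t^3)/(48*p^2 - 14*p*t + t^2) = (15*p^2 - 2*p*t - t^2)/(8*p - t)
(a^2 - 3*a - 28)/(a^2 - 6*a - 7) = (a + 4)/(a + 1)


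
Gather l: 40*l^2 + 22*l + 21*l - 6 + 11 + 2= 40*l^2 + 43*l + 7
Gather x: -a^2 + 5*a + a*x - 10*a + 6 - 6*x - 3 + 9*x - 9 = -a^2 - 5*a + x*(a + 3) - 6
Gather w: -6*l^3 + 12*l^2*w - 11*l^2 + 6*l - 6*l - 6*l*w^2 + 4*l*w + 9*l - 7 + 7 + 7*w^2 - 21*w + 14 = -6*l^3 - 11*l^2 + 9*l + w^2*(7 - 6*l) + w*(12*l^2 + 4*l - 21) + 14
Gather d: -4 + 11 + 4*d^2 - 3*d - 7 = 4*d^2 - 3*d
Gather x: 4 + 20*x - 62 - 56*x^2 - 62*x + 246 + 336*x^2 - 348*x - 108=280*x^2 - 390*x + 80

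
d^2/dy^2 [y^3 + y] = 6*y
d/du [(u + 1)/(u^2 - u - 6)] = (u^2 - u - (u + 1)*(2*u - 1) - 6)/(-u^2 + u + 6)^2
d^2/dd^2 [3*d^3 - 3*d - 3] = 18*d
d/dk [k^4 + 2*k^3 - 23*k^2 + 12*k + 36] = 4*k^3 + 6*k^2 - 46*k + 12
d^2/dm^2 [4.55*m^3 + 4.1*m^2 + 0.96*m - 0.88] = 27.3*m + 8.2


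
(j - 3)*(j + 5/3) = j^2 - 4*j/3 - 5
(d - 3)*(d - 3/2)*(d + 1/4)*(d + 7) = d^4 + 11*d^3/4 - 211*d^2/8 + 99*d/4 + 63/8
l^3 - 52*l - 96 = (l - 8)*(l + 2)*(l + 6)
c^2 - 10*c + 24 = (c - 6)*(c - 4)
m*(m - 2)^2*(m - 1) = m^4 - 5*m^3 + 8*m^2 - 4*m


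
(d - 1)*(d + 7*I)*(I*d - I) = I*d^3 - 7*d^2 - 2*I*d^2 + 14*d + I*d - 7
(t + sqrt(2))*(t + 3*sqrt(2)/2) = t^2 + 5*sqrt(2)*t/2 + 3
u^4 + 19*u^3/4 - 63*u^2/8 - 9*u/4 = u*(u - 3/2)*(u + 1/4)*(u + 6)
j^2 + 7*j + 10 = (j + 2)*(j + 5)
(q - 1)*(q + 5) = q^2 + 4*q - 5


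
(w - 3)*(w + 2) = w^2 - w - 6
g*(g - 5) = g^2 - 5*g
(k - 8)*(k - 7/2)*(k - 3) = k^3 - 29*k^2/2 + 125*k/2 - 84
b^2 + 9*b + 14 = (b + 2)*(b + 7)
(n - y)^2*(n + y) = n^3 - n^2*y - n*y^2 + y^3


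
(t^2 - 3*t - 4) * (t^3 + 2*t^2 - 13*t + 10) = t^5 - t^4 - 23*t^3 + 41*t^2 + 22*t - 40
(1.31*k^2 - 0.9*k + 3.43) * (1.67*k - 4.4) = 2.1877*k^3 - 7.267*k^2 + 9.6881*k - 15.092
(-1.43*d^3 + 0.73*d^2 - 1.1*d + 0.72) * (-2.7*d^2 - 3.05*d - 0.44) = 3.861*d^5 + 2.3905*d^4 + 1.3727*d^3 + 1.0898*d^2 - 1.712*d - 0.3168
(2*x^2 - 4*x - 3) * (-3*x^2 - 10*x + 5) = -6*x^4 - 8*x^3 + 59*x^2 + 10*x - 15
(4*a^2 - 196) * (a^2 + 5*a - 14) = 4*a^4 + 20*a^3 - 252*a^2 - 980*a + 2744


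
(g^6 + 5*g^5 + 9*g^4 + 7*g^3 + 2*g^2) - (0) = g^6 + 5*g^5 + 9*g^4 + 7*g^3 + 2*g^2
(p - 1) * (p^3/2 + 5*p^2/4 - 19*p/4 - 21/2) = p^4/2 + 3*p^3/4 - 6*p^2 - 23*p/4 + 21/2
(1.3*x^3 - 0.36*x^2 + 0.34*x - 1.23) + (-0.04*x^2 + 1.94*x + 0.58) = 1.3*x^3 - 0.4*x^2 + 2.28*x - 0.65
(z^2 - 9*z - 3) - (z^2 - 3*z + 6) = -6*z - 9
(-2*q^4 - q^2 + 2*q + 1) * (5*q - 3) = -10*q^5 + 6*q^4 - 5*q^3 + 13*q^2 - q - 3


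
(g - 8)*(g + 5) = g^2 - 3*g - 40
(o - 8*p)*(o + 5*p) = o^2 - 3*o*p - 40*p^2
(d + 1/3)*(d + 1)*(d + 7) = d^3 + 25*d^2/3 + 29*d/3 + 7/3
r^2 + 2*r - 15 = (r - 3)*(r + 5)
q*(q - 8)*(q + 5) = q^3 - 3*q^2 - 40*q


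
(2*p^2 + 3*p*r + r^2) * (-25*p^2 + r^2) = -50*p^4 - 75*p^3*r - 23*p^2*r^2 + 3*p*r^3 + r^4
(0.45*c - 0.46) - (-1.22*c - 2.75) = 1.67*c + 2.29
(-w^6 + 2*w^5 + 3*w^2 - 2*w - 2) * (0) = 0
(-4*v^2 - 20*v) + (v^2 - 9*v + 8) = -3*v^2 - 29*v + 8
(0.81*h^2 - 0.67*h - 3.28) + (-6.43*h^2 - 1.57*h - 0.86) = -5.62*h^2 - 2.24*h - 4.14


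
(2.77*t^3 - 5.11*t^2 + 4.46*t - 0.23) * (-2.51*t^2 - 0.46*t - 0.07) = -6.9527*t^5 + 11.5519*t^4 - 9.0379*t^3 - 1.1166*t^2 - 0.2064*t + 0.0161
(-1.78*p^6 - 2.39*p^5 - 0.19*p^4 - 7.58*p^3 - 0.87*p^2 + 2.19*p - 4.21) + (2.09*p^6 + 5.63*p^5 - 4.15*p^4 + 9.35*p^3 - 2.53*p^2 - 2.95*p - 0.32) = 0.31*p^6 + 3.24*p^5 - 4.34*p^4 + 1.77*p^3 - 3.4*p^2 - 0.76*p - 4.53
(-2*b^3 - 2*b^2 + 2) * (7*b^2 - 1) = -14*b^5 - 14*b^4 + 2*b^3 + 16*b^2 - 2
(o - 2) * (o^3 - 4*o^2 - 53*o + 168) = o^4 - 6*o^3 - 45*o^2 + 274*o - 336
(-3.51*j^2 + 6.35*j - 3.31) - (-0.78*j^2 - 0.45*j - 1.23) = -2.73*j^2 + 6.8*j - 2.08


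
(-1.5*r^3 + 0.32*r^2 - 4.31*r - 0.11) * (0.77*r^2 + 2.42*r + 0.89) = -1.155*r^5 - 3.3836*r^4 - 3.8793*r^3 - 10.2301*r^2 - 4.1021*r - 0.0979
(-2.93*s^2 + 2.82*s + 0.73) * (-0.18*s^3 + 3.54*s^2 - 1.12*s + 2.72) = 0.5274*s^5 - 10.8798*s^4 + 13.133*s^3 - 8.5438*s^2 + 6.8528*s + 1.9856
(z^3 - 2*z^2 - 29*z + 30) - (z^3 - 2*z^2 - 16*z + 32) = -13*z - 2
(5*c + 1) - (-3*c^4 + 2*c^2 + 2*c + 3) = 3*c^4 - 2*c^2 + 3*c - 2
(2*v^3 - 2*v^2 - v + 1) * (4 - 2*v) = -4*v^4 + 12*v^3 - 6*v^2 - 6*v + 4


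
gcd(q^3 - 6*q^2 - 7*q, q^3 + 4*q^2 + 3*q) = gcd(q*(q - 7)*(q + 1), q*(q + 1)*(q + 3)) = q^2 + q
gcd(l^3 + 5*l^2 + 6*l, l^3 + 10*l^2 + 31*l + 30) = l^2 + 5*l + 6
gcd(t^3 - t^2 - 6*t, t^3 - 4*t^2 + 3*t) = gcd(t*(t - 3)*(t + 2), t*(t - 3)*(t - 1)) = t^2 - 3*t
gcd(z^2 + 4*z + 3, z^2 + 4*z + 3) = z^2 + 4*z + 3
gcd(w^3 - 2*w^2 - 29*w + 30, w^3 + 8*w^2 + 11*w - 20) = w^2 + 4*w - 5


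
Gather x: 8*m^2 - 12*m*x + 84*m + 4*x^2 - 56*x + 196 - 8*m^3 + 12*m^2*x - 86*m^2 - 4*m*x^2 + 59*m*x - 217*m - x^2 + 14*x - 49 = -8*m^3 - 78*m^2 - 133*m + x^2*(3 - 4*m) + x*(12*m^2 + 47*m - 42) + 147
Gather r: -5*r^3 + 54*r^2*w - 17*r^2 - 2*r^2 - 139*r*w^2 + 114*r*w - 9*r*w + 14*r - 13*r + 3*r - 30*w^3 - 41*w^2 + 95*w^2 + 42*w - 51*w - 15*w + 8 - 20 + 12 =-5*r^3 + r^2*(54*w - 19) + r*(-139*w^2 + 105*w + 4) - 30*w^3 + 54*w^2 - 24*w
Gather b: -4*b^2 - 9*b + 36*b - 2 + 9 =-4*b^2 + 27*b + 7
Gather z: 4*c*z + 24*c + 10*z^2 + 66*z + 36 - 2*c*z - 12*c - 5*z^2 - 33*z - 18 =12*c + 5*z^2 + z*(2*c + 33) + 18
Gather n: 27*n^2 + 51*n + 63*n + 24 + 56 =27*n^2 + 114*n + 80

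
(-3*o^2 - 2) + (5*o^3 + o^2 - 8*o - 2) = 5*o^3 - 2*o^2 - 8*o - 4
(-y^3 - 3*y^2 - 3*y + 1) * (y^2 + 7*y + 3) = -y^5 - 10*y^4 - 27*y^3 - 29*y^2 - 2*y + 3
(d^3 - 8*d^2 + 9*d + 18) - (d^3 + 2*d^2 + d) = -10*d^2 + 8*d + 18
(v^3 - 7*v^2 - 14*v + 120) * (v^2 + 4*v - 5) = v^5 - 3*v^4 - 47*v^3 + 99*v^2 + 550*v - 600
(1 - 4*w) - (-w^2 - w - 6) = w^2 - 3*w + 7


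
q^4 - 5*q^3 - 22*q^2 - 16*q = q*(q - 8)*(q + 1)*(q + 2)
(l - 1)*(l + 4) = l^2 + 3*l - 4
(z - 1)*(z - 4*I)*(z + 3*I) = z^3 - z^2 - I*z^2 + 12*z + I*z - 12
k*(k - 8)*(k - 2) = k^3 - 10*k^2 + 16*k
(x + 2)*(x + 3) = x^2 + 5*x + 6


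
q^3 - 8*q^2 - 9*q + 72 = (q - 8)*(q - 3)*(q + 3)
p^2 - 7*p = p*(p - 7)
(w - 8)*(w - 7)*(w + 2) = w^3 - 13*w^2 + 26*w + 112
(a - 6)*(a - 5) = a^2 - 11*a + 30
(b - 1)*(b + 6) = b^2 + 5*b - 6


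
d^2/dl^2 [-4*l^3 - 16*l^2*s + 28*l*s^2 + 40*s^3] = -24*l - 32*s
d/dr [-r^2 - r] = -2*r - 1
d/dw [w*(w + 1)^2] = (w + 1)*(3*w + 1)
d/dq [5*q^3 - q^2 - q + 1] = 15*q^2 - 2*q - 1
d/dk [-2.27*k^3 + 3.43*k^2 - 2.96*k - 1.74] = -6.81*k^2 + 6.86*k - 2.96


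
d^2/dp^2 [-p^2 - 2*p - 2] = -2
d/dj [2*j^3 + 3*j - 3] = 6*j^2 + 3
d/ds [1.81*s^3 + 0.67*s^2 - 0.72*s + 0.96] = 5.43*s^2 + 1.34*s - 0.72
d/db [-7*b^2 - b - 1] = -14*b - 1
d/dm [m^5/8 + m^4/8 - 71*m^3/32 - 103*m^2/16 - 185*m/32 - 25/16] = 5*m^4/8 + m^3/2 - 213*m^2/32 - 103*m/8 - 185/32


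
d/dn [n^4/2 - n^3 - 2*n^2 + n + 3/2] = 2*n^3 - 3*n^2 - 4*n + 1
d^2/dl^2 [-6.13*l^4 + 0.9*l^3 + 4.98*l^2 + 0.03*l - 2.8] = -73.56*l^2 + 5.4*l + 9.96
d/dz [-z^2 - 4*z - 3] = -2*z - 4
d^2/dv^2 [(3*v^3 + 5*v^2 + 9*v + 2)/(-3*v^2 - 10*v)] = 2*(-231*v^3 - 54*v^2 - 180*v - 200)/(v^3*(27*v^3 + 270*v^2 + 900*v + 1000))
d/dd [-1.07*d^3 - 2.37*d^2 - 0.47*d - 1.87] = -3.21*d^2 - 4.74*d - 0.47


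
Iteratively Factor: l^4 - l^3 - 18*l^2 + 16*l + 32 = (l - 2)*(l^3 + l^2 - 16*l - 16) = (l - 2)*(l + 4)*(l^2 - 3*l - 4) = (l - 4)*(l - 2)*(l + 4)*(l + 1)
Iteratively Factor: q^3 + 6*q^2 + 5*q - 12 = (q + 3)*(q^2 + 3*q - 4) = (q + 3)*(q + 4)*(q - 1)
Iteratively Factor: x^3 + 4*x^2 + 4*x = (x)*(x^2 + 4*x + 4) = x*(x + 2)*(x + 2)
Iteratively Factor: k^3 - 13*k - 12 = (k + 1)*(k^2 - k - 12) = (k - 4)*(k + 1)*(k + 3)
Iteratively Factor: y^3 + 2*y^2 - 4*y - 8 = (y - 2)*(y^2 + 4*y + 4) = (y - 2)*(y + 2)*(y + 2)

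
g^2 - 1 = (g - 1)*(g + 1)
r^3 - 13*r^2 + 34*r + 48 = (r - 8)*(r - 6)*(r + 1)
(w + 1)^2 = w^2 + 2*w + 1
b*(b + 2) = b^2 + 2*b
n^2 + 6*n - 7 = (n - 1)*(n + 7)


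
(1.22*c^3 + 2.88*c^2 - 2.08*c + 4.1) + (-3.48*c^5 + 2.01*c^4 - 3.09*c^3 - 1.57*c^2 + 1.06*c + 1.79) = -3.48*c^5 + 2.01*c^4 - 1.87*c^3 + 1.31*c^2 - 1.02*c + 5.89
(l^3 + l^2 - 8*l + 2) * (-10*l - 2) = -10*l^4 - 12*l^3 + 78*l^2 - 4*l - 4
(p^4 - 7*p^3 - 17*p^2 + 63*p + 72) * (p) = p^5 - 7*p^4 - 17*p^3 + 63*p^2 + 72*p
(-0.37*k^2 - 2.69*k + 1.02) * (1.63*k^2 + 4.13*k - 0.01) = -0.6031*k^4 - 5.9128*k^3 - 9.4434*k^2 + 4.2395*k - 0.0102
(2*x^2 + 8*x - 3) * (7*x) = 14*x^3 + 56*x^2 - 21*x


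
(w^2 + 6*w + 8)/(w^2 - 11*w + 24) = (w^2 + 6*w + 8)/(w^2 - 11*w + 24)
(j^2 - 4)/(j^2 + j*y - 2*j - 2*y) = (j + 2)/(j + y)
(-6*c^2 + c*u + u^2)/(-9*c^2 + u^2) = (-2*c + u)/(-3*c + u)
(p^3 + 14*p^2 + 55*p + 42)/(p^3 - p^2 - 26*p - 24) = (p^2 + 13*p + 42)/(p^2 - 2*p - 24)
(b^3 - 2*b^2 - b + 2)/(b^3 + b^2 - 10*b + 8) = (b + 1)/(b + 4)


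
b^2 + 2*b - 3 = (b - 1)*(b + 3)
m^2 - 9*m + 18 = (m - 6)*(m - 3)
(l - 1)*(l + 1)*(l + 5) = l^3 + 5*l^2 - l - 5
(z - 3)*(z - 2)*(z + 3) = z^3 - 2*z^2 - 9*z + 18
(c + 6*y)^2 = c^2 + 12*c*y + 36*y^2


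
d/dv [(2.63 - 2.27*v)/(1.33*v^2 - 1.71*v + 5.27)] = (3.0191*v^2 - 6.9958*v - 7.4656)/(1.7689*v^4 - 4.5486*v^3 + 16.9423*v^2 - 18.0234*v + 27.7729)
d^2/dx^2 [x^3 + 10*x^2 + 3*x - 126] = 6*x + 20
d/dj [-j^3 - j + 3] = -3*j^2 - 1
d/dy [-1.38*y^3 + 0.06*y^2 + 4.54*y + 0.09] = -4.14*y^2 + 0.12*y + 4.54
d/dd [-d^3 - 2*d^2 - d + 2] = -3*d^2 - 4*d - 1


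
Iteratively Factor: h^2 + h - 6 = (h - 2)*(h + 3)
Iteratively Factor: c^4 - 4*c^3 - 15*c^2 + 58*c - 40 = (c - 2)*(c^3 - 2*c^2 - 19*c + 20) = (c - 2)*(c - 1)*(c^2 - c - 20) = (c - 5)*(c - 2)*(c - 1)*(c + 4)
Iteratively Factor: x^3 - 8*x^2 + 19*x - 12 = (x - 3)*(x^2 - 5*x + 4) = (x - 3)*(x - 1)*(x - 4)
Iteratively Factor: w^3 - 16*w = (w - 4)*(w^2 + 4*w) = w*(w - 4)*(w + 4)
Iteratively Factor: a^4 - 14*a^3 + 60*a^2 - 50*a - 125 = (a - 5)*(a^3 - 9*a^2 + 15*a + 25) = (a - 5)*(a + 1)*(a^2 - 10*a + 25) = (a - 5)^2*(a + 1)*(a - 5)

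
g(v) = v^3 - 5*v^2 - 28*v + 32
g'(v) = 3*v^2 - 10*v - 28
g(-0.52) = 45.07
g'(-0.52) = -21.99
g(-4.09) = -5.54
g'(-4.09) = 63.08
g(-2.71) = 51.26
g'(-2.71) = 21.13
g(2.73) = -61.36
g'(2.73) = -32.94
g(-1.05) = 54.73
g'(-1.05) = -14.19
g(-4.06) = -3.66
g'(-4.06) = 62.05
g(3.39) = -81.42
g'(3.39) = -27.42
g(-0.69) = 48.61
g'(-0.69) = -19.67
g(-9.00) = -850.00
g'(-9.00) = 305.00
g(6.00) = -100.00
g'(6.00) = 20.00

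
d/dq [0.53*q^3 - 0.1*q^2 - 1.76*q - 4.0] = 1.59*q^2 - 0.2*q - 1.76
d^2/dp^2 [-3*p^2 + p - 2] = -6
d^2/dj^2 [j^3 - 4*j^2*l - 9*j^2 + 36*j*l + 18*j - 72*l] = 6*j - 8*l - 18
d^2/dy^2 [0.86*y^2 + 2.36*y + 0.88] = 1.72000000000000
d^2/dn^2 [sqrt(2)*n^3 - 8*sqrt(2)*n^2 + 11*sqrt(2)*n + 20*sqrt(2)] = sqrt(2)*(6*n - 16)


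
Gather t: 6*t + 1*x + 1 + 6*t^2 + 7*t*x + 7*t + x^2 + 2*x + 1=6*t^2 + t*(7*x + 13) + x^2 + 3*x + 2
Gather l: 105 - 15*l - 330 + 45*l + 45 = 30*l - 180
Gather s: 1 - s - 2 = -s - 1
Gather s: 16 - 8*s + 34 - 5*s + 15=65 - 13*s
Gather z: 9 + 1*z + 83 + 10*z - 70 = 11*z + 22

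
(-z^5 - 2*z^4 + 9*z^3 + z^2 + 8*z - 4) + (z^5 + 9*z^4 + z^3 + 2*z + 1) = 7*z^4 + 10*z^3 + z^2 + 10*z - 3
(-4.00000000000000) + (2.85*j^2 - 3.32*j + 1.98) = 2.85*j^2 - 3.32*j - 2.02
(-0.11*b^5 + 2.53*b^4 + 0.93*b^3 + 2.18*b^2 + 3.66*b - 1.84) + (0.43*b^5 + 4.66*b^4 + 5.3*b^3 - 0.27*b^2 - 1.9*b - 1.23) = 0.32*b^5 + 7.19*b^4 + 6.23*b^3 + 1.91*b^2 + 1.76*b - 3.07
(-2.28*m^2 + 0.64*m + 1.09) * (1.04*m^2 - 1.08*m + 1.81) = -2.3712*m^4 + 3.128*m^3 - 3.6844*m^2 - 0.0188000000000001*m + 1.9729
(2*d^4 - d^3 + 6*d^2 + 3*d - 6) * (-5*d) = -10*d^5 + 5*d^4 - 30*d^3 - 15*d^2 + 30*d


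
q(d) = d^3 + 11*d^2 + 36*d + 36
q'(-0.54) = 24.99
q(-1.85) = 0.72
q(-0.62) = 17.67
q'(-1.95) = 4.51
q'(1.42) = 73.29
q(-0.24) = 27.98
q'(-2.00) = 4.00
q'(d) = 3*d^2 + 22*d + 36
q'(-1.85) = 5.57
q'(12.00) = 732.00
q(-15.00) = -1404.00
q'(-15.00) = 381.00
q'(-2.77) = -1.92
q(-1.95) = 0.21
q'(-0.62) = 23.51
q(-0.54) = 19.61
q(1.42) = 112.16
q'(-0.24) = 30.89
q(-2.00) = 0.00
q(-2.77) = -0.57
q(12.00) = 3780.00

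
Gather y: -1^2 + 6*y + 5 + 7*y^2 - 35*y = 7*y^2 - 29*y + 4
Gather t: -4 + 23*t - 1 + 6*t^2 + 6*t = 6*t^2 + 29*t - 5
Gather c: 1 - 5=-4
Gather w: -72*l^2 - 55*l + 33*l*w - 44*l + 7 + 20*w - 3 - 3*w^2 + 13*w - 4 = -72*l^2 - 99*l - 3*w^2 + w*(33*l + 33)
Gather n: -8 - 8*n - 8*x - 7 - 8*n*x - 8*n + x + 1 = n*(-8*x - 16) - 7*x - 14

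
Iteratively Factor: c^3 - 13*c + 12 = (c + 4)*(c^2 - 4*c + 3) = (c - 1)*(c + 4)*(c - 3)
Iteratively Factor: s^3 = (s)*(s^2) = s^2*(s)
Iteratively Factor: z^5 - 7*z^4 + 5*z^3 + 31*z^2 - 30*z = (z - 5)*(z^4 - 2*z^3 - 5*z^2 + 6*z) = (z - 5)*(z + 2)*(z^3 - 4*z^2 + 3*z) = (z - 5)*(z - 3)*(z + 2)*(z^2 - z) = (z - 5)*(z - 3)*(z - 1)*(z + 2)*(z)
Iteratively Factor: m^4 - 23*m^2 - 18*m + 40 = (m - 5)*(m^3 + 5*m^2 + 2*m - 8) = (m - 5)*(m + 4)*(m^2 + m - 2) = (m - 5)*(m - 1)*(m + 4)*(m + 2)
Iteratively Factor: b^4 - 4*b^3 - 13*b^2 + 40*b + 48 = (b + 3)*(b^3 - 7*b^2 + 8*b + 16) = (b - 4)*(b + 3)*(b^2 - 3*b - 4) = (b - 4)^2*(b + 3)*(b + 1)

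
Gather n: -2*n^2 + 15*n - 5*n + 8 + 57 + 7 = -2*n^2 + 10*n + 72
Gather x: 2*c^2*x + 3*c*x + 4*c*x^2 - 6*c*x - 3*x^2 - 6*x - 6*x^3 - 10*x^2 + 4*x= -6*x^3 + x^2*(4*c - 13) + x*(2*c^2 - 3*c - 2)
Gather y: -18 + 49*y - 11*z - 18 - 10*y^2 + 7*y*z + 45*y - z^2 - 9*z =-10*y^2 + y*(7*z + 94) - z^2 - 20*z - 36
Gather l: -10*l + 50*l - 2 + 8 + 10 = 40*l + 16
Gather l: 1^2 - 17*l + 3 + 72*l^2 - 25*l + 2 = 72*l^2 - 42*l + 6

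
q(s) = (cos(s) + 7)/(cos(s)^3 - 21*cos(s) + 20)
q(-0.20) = 22.17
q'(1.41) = -0.59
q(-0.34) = 7.64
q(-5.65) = 2.17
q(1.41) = 0.43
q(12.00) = 2.72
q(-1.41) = 0.43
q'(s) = (3*sin(s)*cos(s)^2 - 21*sin(s))*(cos(s) + 7)/(cos(s)^3 - 21*cos(s) + 20)^2 - sin(s)/(cos(s)^3 - 21*cos(s) + 20) = (3*cos(s) + 21*cos(2*s) + cos(3*s) - 313)*sin(s)/(2*(cos(s)^3 - 21*cos(s) + 20)^2)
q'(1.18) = -1.04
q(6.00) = 11.03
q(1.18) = 0.61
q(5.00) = 0.52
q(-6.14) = 43.30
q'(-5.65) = -6.97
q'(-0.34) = 45.21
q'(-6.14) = -605.59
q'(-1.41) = 0.59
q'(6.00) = 78.27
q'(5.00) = 0.80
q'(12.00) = 9.76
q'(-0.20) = 222.21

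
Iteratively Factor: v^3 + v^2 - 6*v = (v - 2)*(v^2 + 3*v) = v*(v - 2)*(v + 3)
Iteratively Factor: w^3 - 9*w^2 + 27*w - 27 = (w - 3)*(w^2 - 6*w + 9) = (w - 3)^2*(w - 3)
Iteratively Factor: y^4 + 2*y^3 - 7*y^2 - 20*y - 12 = (y + 1)*(y^3 + y^2 - 8*y - 12) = (y + 1)*(y + 2)*(y^2 - y - 6) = (y - 3)*(y + 1)*(y + 2)*(y + 2)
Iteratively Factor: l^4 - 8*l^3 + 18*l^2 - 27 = (l - 3)*(l^3 - 5*l^2 + 3*l + 9) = (l - 3)*(l + 1)*(l^2 - 6*l + 9) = (l - 3)^2*(l + 1)*(l - 3)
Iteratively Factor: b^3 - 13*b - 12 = (b + 1)*(b^2 - b - 12) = (b - 4)*(b + 1)*(b + 3)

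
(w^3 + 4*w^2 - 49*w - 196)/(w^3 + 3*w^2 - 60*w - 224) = (w - 7)/(w - 8)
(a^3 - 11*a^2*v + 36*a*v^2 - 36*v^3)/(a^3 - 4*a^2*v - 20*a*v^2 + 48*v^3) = (a - 3*v)/(a + 4*v)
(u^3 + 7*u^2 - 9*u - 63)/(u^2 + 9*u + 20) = (u^3 + 7*u^2 - 9*u - 63)/(u^2 + 9*u + 20)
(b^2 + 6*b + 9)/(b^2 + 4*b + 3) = (b + 3)/(b + 1)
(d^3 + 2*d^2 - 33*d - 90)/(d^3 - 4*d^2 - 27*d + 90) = (d + 3)/(d - 3)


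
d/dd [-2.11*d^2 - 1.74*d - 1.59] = -4.22*d - 1.74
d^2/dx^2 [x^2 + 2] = 2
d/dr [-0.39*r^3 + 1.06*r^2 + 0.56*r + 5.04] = -1.17*r^2 + 2.12*r + 0.56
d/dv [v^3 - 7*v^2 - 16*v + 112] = 3*v^2 - 14*v - 16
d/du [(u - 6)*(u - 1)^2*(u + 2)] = 4*u^3 - 18*u^2 - 6*u + 20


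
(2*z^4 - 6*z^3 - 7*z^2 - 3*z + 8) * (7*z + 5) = 14*z^5 - 32*z^4 - 79*z^3 - 56*z^2 + 41*z + 40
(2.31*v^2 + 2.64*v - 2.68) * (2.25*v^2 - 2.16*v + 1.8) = 5.1975*v^4 + 0.9504*v^3 - 7.5744*v^2 + 10.5408*v - 4.824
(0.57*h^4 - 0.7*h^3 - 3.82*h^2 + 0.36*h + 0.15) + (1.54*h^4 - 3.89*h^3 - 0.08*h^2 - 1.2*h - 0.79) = 2.11*h^4 - 4.59*h^3 - 3.9*h^2 - 0.84*h - 0.64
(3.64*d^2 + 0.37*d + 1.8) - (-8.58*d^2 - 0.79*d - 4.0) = 12.22*d^2 + 1.16*d + 5.8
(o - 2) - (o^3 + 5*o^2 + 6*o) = -o^3 - 5*o^2 - 5*o - 2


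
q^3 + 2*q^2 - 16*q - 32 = (q - 4)*(q + 2)*(q + 4)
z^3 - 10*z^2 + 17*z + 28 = (z - 7)*(z - 4)*(z + 1)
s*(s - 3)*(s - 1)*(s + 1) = s^4 - 3*s^3 - s^2 + 3*s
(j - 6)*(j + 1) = j^2 - 5*j - 6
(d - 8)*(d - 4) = d^2 - 12*d + 32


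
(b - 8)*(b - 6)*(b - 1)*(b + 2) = b^4 - 13*b^3 + 32*b^2 + 76*b - 96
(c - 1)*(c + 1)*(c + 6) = c^3 + 6*c^2 - c - 6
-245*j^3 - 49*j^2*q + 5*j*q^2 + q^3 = (-7*j + q)*(5*j + q)*(7*j + q)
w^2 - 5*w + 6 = (w - 3)*(w - 2)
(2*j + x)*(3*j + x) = 6*j^2 + 5*j*x + x^2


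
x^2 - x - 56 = (x - 8)*(x + 7)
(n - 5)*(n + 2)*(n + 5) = n^3 + 2*n^2 - 25*n - 50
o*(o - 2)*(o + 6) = o^3 + 4*o^2 - 12*o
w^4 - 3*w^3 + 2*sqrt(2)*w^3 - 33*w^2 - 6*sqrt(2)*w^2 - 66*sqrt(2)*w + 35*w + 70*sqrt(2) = (w - 7)*(w - 1)*(w + 5)*(w + 2*sqrt(2))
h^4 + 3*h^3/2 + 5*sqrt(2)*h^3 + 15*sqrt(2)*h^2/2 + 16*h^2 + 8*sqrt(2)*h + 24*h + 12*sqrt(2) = (h + 3/2)*(h + sqrt(2))*(h + 2*sqrt(2))^2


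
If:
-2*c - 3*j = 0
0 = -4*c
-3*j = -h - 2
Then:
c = 0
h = -2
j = 0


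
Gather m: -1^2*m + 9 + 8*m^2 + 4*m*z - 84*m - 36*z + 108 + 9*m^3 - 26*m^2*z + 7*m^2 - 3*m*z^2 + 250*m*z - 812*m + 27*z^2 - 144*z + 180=9*m^3 + m^2*(15 - 26*z) + m*(-3*z^2 + 254*z - 897) + 27*z^2 - 180*z + 297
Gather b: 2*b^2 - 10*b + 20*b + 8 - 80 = 2*b^2 + 10*b - 72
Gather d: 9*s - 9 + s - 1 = 10*s - 10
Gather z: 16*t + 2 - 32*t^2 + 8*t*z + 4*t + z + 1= -32*t^2 + 20*t + z*(8*t + 1) + 3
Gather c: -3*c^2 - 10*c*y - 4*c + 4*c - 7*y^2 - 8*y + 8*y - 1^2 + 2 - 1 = -3*c^2 - 10*c*y - 7*y^2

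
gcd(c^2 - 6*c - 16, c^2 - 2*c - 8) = c + 2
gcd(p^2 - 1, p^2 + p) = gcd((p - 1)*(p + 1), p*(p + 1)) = p + 1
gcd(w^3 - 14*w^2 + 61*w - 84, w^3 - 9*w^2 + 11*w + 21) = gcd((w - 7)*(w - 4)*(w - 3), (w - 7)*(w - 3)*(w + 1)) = w^2 - 10*w + 21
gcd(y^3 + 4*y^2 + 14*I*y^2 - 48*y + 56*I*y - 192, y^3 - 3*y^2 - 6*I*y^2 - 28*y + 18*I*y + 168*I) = y + 4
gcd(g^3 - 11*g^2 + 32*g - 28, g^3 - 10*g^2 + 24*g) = 1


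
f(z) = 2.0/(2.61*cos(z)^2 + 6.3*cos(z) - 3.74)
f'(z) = 2.0*(5.22*sin(z)*cos(z) + 6.3*sin(z))/(2.61*cos(z)^2 + 6.3*cos(z) - 3.74)^2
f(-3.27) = -0.27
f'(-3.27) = 0.01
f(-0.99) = 3.98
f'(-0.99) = -60.68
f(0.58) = 0.60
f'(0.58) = 1.04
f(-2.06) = -0.33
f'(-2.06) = -0.18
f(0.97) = 3.05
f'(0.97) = 35.52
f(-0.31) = 0.43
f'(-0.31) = -0.32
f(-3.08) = -0.27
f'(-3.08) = -0.00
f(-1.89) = -0.37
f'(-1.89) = -0.30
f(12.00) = 0.58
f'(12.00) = -0.97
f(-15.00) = -0.28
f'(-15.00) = -0.06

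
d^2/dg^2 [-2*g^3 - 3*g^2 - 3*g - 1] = -12*g - 6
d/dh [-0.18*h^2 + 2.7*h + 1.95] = 2.7 - 0.36*h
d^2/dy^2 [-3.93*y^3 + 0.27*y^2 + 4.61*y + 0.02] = 0.54 - 23.58*y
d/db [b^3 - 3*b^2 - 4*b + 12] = 3*b^2 - 6*b - 4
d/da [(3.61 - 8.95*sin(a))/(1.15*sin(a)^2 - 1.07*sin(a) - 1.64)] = (10.2925*sin(a)^2 - 8.303*sin(a) + 18.5407)*cos(a)/(1.3225*sin(a)^4 - 2.461*sin(a)^3 - 2.6271*sin(a)^2 + 3.5096*sin(a) + 2.6896)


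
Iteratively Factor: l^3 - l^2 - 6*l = (l + 2)*(l^2 - 3*l) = l*(l + 2)*(l - 3)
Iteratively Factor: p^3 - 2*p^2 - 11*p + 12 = (p - 1)*(p^2 - p - 12) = (p - 1)*(p + 3)*(p - 4)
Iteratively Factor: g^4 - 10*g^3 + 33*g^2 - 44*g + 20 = (g - 5)*(g^3 - 5*g^2 + 8*g - 4) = (g - 5)*(g - 2)*(g^2 - 3*g + 2) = (g - 5)*(g - 2)^2*(g - 1)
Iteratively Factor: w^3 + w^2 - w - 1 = (w + 1)*(w^2 - 1) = (w - 1)*(w + 1)*(w + 1)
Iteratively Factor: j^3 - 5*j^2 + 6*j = (j)*(j^2 - 5*j + 6) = j*(j - 3)*(j - 2)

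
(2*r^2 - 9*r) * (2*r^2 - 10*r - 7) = 4*r^4 - 38*r^3 + 76*r^2 + 63*r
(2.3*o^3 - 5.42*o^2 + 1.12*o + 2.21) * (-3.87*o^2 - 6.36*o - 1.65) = -8.901*o^5 + 6.3474*o^4 + 26.3418*o^3 - 6.7329*o^2 - 15.9036*o - 3.6465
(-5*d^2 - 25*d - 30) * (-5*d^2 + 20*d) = 25*d^4 + 25*d^3 - 350*d^2 - 600*d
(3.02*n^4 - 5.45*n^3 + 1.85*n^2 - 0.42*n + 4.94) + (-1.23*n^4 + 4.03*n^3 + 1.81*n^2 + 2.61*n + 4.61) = 1.79*n^4 - 1.42*n^3 + 3.66*n^2 + 2.19*n + 9.55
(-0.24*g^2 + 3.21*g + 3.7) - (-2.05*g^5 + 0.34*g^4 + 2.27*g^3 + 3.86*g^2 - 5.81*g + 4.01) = 2.05*g^5 - 0.34*g^4 - 2.27*g^3 - 4.1*g^2 + 9.02*g - 0.31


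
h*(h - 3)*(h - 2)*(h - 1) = h^4 - 6*h^3 + 11*h^2 - 6*h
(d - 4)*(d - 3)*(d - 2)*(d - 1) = d^4 - 10*d^3 + 35*d^2 - 50*d + 24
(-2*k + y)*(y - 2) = -2*k*y + 4*k + y^2 - 2*y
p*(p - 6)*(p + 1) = p^3 - 5*p^2 - 6*p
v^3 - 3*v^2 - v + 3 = (v - 3)*(v - 1)*(v + 1)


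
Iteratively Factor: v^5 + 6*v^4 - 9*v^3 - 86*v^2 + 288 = (v + 4)*(v^4 + 2*v^3 - 17*v^2 - 18*v + 72) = (v - 3)*(v + 4)*(v^3 + 5*v^2 - 2*v - 24) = (v - 3)*(v - 2)*(v + 4)*(v^2 + 7*v + 12) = (v - 3)*(v - 2)*(v + 3)*(v + 4)*(v + 4)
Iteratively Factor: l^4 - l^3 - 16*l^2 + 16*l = (l - 1)*(l^3 - 16*l) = (l - 4)*(l - 1)*(l^2 + 4*l) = (l - 4)*(l - 1)*(l + 4)*(l)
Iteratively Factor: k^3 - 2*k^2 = (k - 2)*(k^2) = k*(k - 2)*(k)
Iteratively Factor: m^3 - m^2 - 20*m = (m - 5)*(m^2 + 4*m) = (m - 5)*(m + 4)*(m)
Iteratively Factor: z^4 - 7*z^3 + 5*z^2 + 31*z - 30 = (z + 2)*(z^3 - 9*z^2 + 23*z - 15) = (z - 3)*(z + 2)*(z^2 - 6*z + 5) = (z - 5)*(z - 3)*(z + 2)*(z - 1)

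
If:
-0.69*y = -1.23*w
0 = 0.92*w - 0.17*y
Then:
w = 0.00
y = 0.00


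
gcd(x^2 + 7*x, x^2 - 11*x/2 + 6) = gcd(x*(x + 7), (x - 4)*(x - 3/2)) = 1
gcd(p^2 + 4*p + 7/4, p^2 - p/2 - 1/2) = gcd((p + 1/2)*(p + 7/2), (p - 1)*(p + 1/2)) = p + 1/2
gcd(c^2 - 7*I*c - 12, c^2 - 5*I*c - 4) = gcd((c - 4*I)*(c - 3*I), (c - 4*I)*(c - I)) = c - 4*I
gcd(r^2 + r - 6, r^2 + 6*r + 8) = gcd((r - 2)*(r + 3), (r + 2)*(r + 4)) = 1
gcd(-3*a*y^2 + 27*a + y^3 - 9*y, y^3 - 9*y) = y^2 - 9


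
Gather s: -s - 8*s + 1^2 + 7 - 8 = -9*s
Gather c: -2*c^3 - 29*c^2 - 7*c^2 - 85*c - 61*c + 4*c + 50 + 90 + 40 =-2*c^3 - 36*c^2 - 142*c + 180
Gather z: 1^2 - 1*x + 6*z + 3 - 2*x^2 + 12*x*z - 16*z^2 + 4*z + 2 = -2*x^2 - x - 16*z^2 + z*(12*x + 10) + 6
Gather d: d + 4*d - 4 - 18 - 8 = 5*d - 30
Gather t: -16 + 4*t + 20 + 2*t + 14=6*t + 18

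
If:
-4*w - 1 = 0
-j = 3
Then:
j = -3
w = -1/4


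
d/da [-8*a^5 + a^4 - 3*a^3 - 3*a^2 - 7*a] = -40*a^4 + 4*a^3 - 9*a^2 - 6*a - 7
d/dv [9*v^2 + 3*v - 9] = 18*v + 3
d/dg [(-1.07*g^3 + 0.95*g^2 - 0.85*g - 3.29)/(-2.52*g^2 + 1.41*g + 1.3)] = (2.6964*g^4 - 3.0174*g^3 - 4.9755*g^2 - 14.1116*g + 3.5339)/(6.3504*g^4 - 7.1064*g^3 - 4.5639*g^2 + 3.666*g + 1.69)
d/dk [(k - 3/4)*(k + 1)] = 2*k + 1/4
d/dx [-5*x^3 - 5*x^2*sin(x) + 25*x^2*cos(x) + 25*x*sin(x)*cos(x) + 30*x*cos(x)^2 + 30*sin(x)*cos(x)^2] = -25*x^2*sin(x) - 5*x^2*cos(x) - 15*x^2 - 10*x*sin(x) - 30*x*sin(2*x) + 50*x*cos(x) + 25*x*cos(2*x) + 25*sin(2*x)/2 + 15*cos(x)/2 + 15*cos(2*x) + 45*cos(3*x)/2 + 15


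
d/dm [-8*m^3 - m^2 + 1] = 2*m*(-12*m - 1)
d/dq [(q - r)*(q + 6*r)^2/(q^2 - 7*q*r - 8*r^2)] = (q + 6*r)*((-3*q - 4*r)*(-q^2 + 7*q*r + 8*r^2) - (q - r)*(q + 6*r)*(2*q - 7*r))/(-q^2 + 7*q*r + 8*r^2)^2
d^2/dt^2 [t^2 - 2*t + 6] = 2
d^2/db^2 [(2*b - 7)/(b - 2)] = -6/(b - 2)^3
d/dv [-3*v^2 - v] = -6*v - 1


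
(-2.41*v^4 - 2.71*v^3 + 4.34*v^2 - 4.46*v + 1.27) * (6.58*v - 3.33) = -15.8578*v^5 - 9.8065*v^4 + 37.5815*v^3 - 43.799*v^2 + 23.2084*v - 4.2291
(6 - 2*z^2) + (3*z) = -2*z^2 + 3*z + 6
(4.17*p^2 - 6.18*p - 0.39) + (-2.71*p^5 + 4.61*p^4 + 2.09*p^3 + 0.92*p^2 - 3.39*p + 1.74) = -2.71*p^5 + 4.61*p^4 + 2.09*p^3 + 5.09*p^2 - 9.57*p + 1.35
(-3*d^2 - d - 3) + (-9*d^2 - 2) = -12*d^2 - d - 5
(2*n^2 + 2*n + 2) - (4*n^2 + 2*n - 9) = 11 - 2*n^2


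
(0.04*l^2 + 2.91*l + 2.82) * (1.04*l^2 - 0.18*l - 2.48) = 0.0416*l^4 + 3.0192*l^3 + 2.3098*l^2 - 7.7244*l - 6.9936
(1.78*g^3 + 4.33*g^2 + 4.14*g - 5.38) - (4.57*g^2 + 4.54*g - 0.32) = 1.78*g^3 - 0.24*g^2 - 0.4*g - 5.06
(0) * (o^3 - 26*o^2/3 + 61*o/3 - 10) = 0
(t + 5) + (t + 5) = 2*t + 10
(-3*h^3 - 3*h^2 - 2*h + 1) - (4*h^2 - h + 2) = -3*h^3 - 7*h^2 - h - 1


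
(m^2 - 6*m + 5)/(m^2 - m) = (m - 5)/m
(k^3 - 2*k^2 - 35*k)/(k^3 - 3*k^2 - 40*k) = (k - 7)/(k - 8)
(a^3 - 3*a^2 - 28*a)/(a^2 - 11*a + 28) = a*(a + 4)/(a - 4)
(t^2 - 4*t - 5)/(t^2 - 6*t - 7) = (t - 5)/(t - 7)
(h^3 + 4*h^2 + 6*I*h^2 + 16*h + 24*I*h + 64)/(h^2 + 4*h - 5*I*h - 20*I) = (h^2 + 6*I*h + 16)/(h - 5*I)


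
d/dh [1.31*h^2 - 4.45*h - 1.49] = 2.62*h - 4.45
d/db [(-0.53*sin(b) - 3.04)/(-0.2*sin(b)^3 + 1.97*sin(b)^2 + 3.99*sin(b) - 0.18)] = (-0.212*sin(b)^3 - 0.7799*sin(b)^2 + 11.9776*sin(b) + 12.225)*cos(b)/(0.04*sin(b)^6 - 0.788*sin(b)^5 + 2.2849*sin(b)^4 + 15.7926*sin(b)^3 + 15.2109*sin(b)^2 - 1.4364*sin(b) + 0.0324)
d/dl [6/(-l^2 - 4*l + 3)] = 12*(l + 2)/(l^2 + 4*l - 3)^2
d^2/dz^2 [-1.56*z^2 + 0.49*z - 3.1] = -3.12000000000000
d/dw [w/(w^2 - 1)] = (-w^2 - 1)/(w^4 - 2*w^2 + 1)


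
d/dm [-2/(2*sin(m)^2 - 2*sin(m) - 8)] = (2*sin(m) - 1)*cos(m)/(sin(m) + cos(m)^2 + 3)^2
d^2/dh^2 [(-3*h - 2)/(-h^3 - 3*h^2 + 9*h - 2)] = 6*(3*h^5 + 13*h^4 + 34*h^3 - 12*h^2 - 76*h + 68)/(h^9 + 9*h^8 - 129*h^6 + 36*h^5 + 675*h^4 - 1041*h^3 + 522*h^2 - 108*h + 8)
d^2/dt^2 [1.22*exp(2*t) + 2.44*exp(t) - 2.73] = (4.88*exp(t) + 2.44)*exp(t)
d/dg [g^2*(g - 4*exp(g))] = g*(-4*g*exp(g) + 3*g - 8*exp(g))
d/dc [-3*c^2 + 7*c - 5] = 7 - 6*c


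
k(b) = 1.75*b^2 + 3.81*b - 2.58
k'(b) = 3.5*b + 3.81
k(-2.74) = 0.12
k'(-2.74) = -5.78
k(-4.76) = 18.94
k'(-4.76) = -12.85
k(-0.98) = -4.63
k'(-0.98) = 0.38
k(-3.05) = 2.08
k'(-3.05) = -6.86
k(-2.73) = 0.06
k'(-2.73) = -5.74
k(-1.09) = -4.65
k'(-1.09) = -0.01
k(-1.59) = -4.21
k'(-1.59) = -1.76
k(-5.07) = 23.09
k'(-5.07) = -13.94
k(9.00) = 173.46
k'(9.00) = 35.31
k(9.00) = 173.46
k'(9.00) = 35.31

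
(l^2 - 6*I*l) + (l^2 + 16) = 2*l^2 - 6*I*l + 16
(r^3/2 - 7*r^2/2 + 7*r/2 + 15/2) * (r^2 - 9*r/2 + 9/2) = r^5/2 - 23*r^4/4 + 43*r^3/2 - 24*r^2 - 18*r + 135/4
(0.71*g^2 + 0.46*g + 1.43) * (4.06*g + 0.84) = 2.8826*g^3 + 2.464*g^2 + 6.1922*g + 1.2012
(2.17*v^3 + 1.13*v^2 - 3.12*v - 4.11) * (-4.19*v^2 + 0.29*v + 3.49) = -9.0923*v^5 - 4.1054*v^4 + 20.9738*v^3 + 20.2598*v^2 - 12.0807*v - 14.3439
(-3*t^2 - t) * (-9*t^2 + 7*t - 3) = 27*t^4 - 12*t^3 + 2*t^2 + 3*t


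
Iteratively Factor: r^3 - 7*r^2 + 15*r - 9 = (r - 3)*(r^2 - 4*r + 3) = (r - 3)^2*(r - 1)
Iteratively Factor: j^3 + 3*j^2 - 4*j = (j)*(j^2 + 3*j - 4) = j*(j + 4)*(j - 1)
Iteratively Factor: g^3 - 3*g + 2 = (g - 1)*(g^2 + g - 2) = (g - 1)*(g + 2)*(g - 1)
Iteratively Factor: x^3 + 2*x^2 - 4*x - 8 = (x - 2)*(x^2 + 4*x + 4) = (x - 2)*(x + 2)*(x + 2)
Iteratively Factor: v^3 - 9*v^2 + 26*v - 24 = (v - 2)*(v^2 - 7*v + 12) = (v - 4)*(v - 2)*(v - 3)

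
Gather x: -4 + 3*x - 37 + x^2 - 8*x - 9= x^2 - 5*x - 50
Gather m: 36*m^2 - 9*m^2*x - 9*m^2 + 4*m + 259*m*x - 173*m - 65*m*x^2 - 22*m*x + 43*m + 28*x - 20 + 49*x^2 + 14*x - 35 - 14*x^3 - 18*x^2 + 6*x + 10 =m^2*(27 - 9*x) + m*(-65*x^2 + 237*x - 126) - 14*x^3 + 31*x^2 + 48*x - 45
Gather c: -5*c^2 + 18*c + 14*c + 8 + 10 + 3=-5*c^2 + 32*c + 21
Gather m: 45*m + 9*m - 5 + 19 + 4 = 54*m + 18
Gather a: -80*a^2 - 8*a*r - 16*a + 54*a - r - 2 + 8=-80*a^2 + a*(38 - 8*r) - r + 6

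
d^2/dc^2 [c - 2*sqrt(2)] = 0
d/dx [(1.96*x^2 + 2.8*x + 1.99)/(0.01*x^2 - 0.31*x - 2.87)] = (-0.6356*x^2 - 11.2902*x - 7.4191)/(0.0001*x^4 - 0.0062*x^3 + 0.0387*x^2 + 1.7794*x + 8.2369)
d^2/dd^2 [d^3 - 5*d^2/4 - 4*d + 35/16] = 6*d - 5/2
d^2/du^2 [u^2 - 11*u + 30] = 2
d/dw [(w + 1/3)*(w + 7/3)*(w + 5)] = 3*w^2 + 46*w/3 + 127/9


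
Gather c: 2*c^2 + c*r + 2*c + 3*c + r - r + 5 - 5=2*c^2 + c*(r + 5)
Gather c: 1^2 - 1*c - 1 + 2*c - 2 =c - 2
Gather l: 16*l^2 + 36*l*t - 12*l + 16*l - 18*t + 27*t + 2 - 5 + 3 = 16*l^2 + l*(36*t + 4) + 9*t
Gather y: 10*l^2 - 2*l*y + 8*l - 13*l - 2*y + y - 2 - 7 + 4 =10*l^2 - 5*l + y*(-2*l - 1) - 5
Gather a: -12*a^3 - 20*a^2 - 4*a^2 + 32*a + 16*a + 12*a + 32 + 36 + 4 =-12*a^3 - 24*a^2 + 60*a + 72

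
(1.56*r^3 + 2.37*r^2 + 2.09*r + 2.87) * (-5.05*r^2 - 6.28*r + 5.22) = -7.878*r^5 - 21.7653*r^4 - 17.2949*r^3 - 15.2473*r^2 - 7.1138*r + 14.9814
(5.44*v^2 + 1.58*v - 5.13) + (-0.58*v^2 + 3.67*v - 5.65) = 4.86*v^2 + 5.25*v - 10.78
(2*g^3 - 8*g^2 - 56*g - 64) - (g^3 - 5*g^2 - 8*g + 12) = g^3 - 3*g^2 - 48*g - 76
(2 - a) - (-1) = 3 - a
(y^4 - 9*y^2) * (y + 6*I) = y^5 + 6*I*y^4 - 9*y^3 - 54*I*y^2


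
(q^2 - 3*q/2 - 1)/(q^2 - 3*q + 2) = (q + 1/2)/(q - 1)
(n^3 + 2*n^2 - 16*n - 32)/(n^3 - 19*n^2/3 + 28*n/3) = 3*(n^2 + 6*n + 8)/(n*(3*n - 7))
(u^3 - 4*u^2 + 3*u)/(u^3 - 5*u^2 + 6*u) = (u - 1)/(u - 2)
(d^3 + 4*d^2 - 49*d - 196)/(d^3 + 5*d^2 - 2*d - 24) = (d^2 - 49)/(d^2 + d - 6)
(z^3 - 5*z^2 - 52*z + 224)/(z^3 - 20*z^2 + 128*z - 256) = (z + 7)/(z - 8)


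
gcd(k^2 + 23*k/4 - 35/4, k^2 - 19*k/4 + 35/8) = k - 5/4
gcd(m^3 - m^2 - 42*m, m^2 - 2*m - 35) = m - 7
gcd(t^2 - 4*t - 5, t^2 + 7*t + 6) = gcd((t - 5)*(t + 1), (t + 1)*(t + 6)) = t + 1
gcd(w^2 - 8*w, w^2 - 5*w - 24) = w - 8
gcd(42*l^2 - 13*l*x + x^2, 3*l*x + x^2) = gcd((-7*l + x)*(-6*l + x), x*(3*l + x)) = 1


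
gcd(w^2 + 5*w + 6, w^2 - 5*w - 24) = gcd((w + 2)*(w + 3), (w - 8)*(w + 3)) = w + 3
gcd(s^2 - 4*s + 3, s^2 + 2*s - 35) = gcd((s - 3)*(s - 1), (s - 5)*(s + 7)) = 1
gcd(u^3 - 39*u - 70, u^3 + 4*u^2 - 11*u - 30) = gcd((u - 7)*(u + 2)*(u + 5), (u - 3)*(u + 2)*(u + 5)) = u^2 + 7*u + 10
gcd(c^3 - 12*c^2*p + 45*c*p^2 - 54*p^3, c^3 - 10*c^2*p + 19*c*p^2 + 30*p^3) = -c + 6*p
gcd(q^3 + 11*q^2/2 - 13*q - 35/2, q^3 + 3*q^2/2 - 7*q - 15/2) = q^2 - 3*q/2 - 5/2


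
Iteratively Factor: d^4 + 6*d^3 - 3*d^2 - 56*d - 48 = (d + 1)*(d^3 + 5*d^2 - 8*d - 48) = (d + 1)*(d + 4)*(d^2 + d - 12) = (d + 1)*(d + 4)^2*(d - 3)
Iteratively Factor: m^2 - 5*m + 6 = (m - 3)*(m - 2)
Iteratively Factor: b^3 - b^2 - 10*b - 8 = (b + 1)*(b^2 - 2*b - 8) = (b + 1)*(b + 2)*(b - 4)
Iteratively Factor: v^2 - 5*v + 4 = (v - 1)*(v - 4)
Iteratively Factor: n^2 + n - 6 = (n + 3)*(n - 2)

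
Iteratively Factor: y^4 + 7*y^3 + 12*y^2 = (y)*(y^3 + 7*y^2 + 12*y) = y*(y + 4)*(y^2 + 3*y) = y*(y + 3)*(y + 4)*(y)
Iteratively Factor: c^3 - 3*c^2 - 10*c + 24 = (c - 2)*(c^2 - c - 12) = (c - 4)*(c - 2)*(c + 3)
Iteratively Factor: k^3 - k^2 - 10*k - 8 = (k - 4)*(k^2 + 3*k + 2) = (k - 4)*(k + 2)*(k + 1)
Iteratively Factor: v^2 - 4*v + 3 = (v - 1)*(v - 3)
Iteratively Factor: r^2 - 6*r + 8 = (r - 4)*(r - 2)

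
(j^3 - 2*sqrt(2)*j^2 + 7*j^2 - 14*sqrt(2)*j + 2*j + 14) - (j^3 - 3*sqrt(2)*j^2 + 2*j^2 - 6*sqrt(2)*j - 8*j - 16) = sqrt(2)*j^2 + 5*j^2 - 8*sqrt(2)*j + 10*j + 30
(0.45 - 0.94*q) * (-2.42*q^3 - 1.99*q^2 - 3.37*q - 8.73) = 2.2748*q^4 + 0.7816*q^3 + 2.2723*q^2 + 6.6897*q - 3.9285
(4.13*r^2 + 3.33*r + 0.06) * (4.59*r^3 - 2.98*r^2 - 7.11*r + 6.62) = 18.9567*r^5 + 2.9773*r^4 - 39.0123*r^3 + 3.4855*r^2 + 21.618*r + 0.3972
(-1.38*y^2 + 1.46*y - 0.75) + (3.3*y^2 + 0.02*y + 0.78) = 1.92*y^2 + 1.48*y + 0.03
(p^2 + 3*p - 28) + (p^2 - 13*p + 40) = 2*p^2 - 10*p + 12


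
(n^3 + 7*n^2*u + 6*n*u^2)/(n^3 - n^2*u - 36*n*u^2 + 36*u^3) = n*(n + u)/(n^2 - 7*n*u + 6*u^2)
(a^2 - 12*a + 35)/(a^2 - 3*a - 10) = (a - 7)/(a + 2)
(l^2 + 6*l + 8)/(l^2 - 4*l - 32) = (l + 2)/(l - 8)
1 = 1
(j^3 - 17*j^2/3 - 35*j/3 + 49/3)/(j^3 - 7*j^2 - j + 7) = (j + 7/3)/(j + 1)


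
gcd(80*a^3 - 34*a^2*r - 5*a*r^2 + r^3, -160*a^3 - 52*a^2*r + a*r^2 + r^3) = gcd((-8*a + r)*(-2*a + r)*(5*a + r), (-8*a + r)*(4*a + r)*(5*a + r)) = -40*a^2 - 3*a*r + r^2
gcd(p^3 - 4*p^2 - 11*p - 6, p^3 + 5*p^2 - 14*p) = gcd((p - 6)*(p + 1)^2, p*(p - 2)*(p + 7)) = 1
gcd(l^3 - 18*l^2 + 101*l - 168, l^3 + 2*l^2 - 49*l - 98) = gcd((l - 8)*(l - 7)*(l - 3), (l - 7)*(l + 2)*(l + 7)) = l - 7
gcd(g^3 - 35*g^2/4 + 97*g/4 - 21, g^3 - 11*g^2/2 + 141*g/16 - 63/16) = g^2 - 19*g/4 + 21/4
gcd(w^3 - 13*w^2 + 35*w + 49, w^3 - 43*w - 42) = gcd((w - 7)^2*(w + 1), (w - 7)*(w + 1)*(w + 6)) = w^2 - 6*w - 7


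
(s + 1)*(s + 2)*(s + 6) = s^3 + 9*s^2 + 20*s + 12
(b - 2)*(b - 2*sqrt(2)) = b^2 - 2*sqrt(2)*b - 2*b + 4*sqrt(2)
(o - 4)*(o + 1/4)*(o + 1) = o^3 - 11*o^2/4 - 19*o/4 - 1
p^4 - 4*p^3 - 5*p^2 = p^2*(p - 5)*(p + 1)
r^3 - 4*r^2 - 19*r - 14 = (r - 7)*(r + 1)*(r + 2)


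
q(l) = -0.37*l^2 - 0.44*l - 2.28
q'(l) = -0.74*l - 0.44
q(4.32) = -11.09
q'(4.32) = -3.64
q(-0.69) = -2.15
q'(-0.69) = 0.07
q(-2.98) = -4.25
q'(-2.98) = 1.77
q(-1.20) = -2.28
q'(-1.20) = 0.45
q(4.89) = -13.28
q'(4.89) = -4.06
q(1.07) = -3.17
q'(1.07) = -1.23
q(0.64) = -2.71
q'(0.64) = -0.91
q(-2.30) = -3.23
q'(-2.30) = 1.26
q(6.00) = -18.24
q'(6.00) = -4.88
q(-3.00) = -4.29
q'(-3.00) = 1.78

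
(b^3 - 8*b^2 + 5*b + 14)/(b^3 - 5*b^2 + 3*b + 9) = (b^2 - 9*b + 14)/(b^2 - 6*b + 9)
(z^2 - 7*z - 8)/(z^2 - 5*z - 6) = (z - 8)/(z - 6)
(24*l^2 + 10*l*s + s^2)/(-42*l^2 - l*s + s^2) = (4*l + s)/(-7*l + s)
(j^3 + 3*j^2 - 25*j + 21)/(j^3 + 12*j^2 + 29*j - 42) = (j - 3)/(j + 6)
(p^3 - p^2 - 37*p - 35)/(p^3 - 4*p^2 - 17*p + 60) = (p^3 - p^2 - 37*p - 35)/(p^3 - 4*p^2 - 17*p + 60)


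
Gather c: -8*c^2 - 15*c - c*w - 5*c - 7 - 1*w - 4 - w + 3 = -8*c^2 + c*(-w - 20) - 2*w - 8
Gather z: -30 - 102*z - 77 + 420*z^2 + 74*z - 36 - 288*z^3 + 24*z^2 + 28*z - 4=-288*z^3 + 444*z^2 - 147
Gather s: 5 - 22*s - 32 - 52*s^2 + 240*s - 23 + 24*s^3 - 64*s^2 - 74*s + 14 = 24*s^3 - 116*s^2 + 144*s - 36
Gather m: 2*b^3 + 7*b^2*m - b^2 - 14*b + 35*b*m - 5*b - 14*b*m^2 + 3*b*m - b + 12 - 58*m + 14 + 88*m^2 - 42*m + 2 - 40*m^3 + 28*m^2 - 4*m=2*b^3 - b^2 - 20*b - 40*m^3 + m^2*(116 - 14*b) + m*(7*b^2 + 38*b - 104) + 28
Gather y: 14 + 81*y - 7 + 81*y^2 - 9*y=81*y^2 + 72*y + 7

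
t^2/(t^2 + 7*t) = t/(t + 7)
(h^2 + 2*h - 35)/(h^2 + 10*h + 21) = (h - 5)/(h + 3)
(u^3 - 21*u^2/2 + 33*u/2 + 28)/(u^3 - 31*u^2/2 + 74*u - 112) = (u + 1)/(u - 4)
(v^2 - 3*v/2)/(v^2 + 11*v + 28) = v*(2*v - 3)/(2*(v^2 + 11*v + 28))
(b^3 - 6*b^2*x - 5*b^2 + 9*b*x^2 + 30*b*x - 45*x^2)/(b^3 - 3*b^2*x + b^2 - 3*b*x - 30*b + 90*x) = (b - 3*x)/(b + 6)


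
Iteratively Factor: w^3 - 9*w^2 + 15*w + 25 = (w + 1)*(w^2 - 10*w + 25) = (w - 5)*(w + 1)*(w - 5)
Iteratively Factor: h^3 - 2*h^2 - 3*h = (h + 1)*(h^2 - 3*h) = (h - 3)*(h + 1)*(h)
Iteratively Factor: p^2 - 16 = (p + 4)*(p - 4)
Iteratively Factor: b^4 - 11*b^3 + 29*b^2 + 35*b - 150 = (b - 3)*(b^3 - 8*b^2 + 5*b + 50) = (b - 3)*(b + 2)*(b^2 - 10*b + 25) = (b - 5)*(b - 3)*(b + 2)*(b - 5)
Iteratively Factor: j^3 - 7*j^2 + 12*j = (j)*(j^2 - 7*j + 12) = j*(j - 4)*(j - 3)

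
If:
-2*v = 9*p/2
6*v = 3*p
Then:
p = 0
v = 0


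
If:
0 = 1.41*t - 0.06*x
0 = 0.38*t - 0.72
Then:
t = 1.89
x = 44.53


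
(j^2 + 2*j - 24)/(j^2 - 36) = (j - 4)/(j - 6)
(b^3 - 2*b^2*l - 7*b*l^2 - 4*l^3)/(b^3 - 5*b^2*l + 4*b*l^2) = (b^2 + 2*b*l + l^2)/(b*(b - l))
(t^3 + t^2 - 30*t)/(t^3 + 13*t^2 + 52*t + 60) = t*(t - 5)/(t^2 + 7*t + 10)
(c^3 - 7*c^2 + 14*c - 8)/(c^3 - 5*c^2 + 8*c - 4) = (c - 4)/(c - 2)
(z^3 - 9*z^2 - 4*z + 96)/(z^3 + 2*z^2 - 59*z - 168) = (z - 4)/(z + 7)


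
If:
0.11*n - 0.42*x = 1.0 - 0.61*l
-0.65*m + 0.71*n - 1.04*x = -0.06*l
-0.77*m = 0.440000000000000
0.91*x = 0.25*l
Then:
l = 2.00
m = -0.57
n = 0.11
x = 0.55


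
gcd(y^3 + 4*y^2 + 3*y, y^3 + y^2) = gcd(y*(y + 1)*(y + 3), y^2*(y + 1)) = y^2 + y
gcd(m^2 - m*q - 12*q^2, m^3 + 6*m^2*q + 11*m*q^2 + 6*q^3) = m + 3*q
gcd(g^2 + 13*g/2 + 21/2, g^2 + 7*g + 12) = g + 3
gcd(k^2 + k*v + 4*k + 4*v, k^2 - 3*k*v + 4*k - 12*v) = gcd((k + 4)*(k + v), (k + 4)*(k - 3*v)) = k + 4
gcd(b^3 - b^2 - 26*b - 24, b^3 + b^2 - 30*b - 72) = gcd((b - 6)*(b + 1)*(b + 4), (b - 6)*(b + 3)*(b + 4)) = b^2 - 2*b - 24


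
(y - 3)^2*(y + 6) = y^3 - 27*y + 54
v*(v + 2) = v^2 + 2*v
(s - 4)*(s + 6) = s^2 + 2*s - 24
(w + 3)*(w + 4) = w^2 + 7*w + 12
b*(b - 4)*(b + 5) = b^3 + b^2 - 20*b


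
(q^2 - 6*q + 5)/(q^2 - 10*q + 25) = (q - 1)/(q - 5)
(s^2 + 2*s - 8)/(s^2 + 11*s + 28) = (s - 2)/(s + 7)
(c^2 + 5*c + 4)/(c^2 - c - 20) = (c + 1)/(c - 5)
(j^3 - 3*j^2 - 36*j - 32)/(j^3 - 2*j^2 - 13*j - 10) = (j^2 - 4*j - 32)/(j^2 - 3*j - 10)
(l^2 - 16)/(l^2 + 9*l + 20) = (l - 4)/(l + 5)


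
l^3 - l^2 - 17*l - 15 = (l - 5)*(l + 1)*(l + 3)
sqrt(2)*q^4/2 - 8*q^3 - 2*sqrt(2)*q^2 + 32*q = q*(q - 2)*(q - 8*sqrt(2))*(sqrt(2)*q/2 + sqrt(2))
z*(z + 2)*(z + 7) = z^3 + 9*z^2 + 14*z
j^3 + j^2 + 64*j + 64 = (j + 1)*(j - 8*I)*(j + 8*I)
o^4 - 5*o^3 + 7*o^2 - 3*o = o*(o - 3)*(o - 1)^2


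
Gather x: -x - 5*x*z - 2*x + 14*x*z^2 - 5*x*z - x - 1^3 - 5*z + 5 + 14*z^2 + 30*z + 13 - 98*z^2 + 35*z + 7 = x*(14*z^2 - 10*z - 4) - 84*z^2 + 60*z + 24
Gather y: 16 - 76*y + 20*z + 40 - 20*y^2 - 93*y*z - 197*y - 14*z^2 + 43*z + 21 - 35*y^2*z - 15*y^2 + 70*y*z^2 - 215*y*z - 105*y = y^2*(-35*z - 35) + y*(70*z^2 - 308*z - 378) - 14*z^2 + 63*z + 77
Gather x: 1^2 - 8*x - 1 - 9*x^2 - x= -9*x^2 - 9*x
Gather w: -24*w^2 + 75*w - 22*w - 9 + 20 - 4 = -24*w^2 + 53*w + 7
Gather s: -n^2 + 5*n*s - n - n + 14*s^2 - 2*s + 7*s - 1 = -n^2 - 2*n + 14*s^2 + s*(5*n + 5) - 1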